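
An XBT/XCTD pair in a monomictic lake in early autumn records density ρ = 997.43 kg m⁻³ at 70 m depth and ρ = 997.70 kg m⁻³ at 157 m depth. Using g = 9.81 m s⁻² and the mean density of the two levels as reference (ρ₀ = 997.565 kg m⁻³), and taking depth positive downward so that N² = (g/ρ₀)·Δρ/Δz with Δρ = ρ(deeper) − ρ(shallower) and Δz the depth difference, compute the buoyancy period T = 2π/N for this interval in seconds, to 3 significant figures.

Δρ = 997.70 − 997.43 = 0.27 kg m⁻³ over Δz = 157 − 70 = 87 m.
N² = (9.81/997.565) × (0.27/87) = 3.0519 × 10⁻⁵ s⁻².
N = √(3.0519 × 10⁻⁵) = 5.5244 × 10⁻³ rad s⁻¹, so T = 2π/N = 1.1374 × 10³ s ≈ 1.14 × 10³ s.

1.14 × 10³ s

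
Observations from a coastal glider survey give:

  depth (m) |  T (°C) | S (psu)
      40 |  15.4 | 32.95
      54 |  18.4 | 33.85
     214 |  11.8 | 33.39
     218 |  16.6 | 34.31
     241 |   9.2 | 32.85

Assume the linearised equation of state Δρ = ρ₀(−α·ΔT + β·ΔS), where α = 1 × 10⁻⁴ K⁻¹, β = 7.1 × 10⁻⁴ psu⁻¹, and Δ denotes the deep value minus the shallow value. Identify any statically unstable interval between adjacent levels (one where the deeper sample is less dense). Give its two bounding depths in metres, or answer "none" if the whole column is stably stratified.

Evaluate Δρ/ρ₀ = −αΔT + βΔS across each adjacent pair:
  40–54 m: −αΔT+βΔS = −(1 × 10⁻⁴)(+3.0)+(7.1 × 10⁻⁴)(+0.90) = 3.4 × 10⁻⁴ → stable
  54–214 m: −αΔT+βΔS = −(1 × 10⁻⁴)(-6.6)+(7.1 × 10⁻⁴)(-0.46) = 3.3 × 10⁻⁴ → stable
  214–218 m: −αΔT+βΔS = −(1 × 10⁻⁴)(+4.8)+(7.1 × 10⁻⁴)(+0.92) = 1.7 × 10⁻⁴ → stable
  218–241 m: −αΔT+βΔS = −(1 × 10⁻⁴)(-7.4)+(7.1 × 10⁻⁴)(-1.46) = -3.0 × 10⁻⁴ → UNSTABLE
The 218–241 m interval has Δρ < 0: lighter water underlies denser water.

218–241 m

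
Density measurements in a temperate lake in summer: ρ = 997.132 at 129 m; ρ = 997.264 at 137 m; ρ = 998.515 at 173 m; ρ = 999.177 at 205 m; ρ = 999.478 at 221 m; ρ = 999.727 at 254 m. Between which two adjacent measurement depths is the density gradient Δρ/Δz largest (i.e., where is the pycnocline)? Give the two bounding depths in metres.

Compute the density gradient over each adjacent pair:
  129–137 m: Δρ/Δz = 0.132/8 = 0.017 kg m⁻⁴
  137–173 m: Δρ/Δz = 1.251/36 = 0.035 kg m⁻⁴
  173–205 m: Δρ/Δz = 0.662/32 = 0.021 kg m⁻⁴
  205–221 m: Δρ/Δz = 0.301/16 = 0.019 kg m⁻⁴
  221–254 m: Δρ/Δz = 0.249/33 = 7.5 × 10⁻³ kg m⁻⁴
The largest gradient is in the 137–173 m interval — the pycnocline.

137–173 m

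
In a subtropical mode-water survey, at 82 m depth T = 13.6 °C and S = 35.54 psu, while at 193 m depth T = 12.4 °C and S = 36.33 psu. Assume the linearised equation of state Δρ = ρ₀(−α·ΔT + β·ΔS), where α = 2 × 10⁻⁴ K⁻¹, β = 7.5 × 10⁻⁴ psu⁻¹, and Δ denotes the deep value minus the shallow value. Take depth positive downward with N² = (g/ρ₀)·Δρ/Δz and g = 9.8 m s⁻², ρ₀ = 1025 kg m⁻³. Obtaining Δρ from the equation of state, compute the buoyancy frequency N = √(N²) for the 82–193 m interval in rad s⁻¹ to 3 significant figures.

ΔT = -1.2 K, ΔS = +0.79 psu (deep − shallow).
Δρ/ρ₀ = −αΔT + βΔS = 2.40 × 10⁻⁴ + 5.925 × 10⁻⁴ = 8.325 × 10⁻⁴, so Δρ ≈ 0.8533 kg m⁻³.
N² = (g/ρ₀)·Δρ/Δz = g·(Δρ/ρ₀)/Δz = 9.8 × 8.325 × 10⁻⁴ / 111 = 7.3500 × 10⁻⁵ s⁻².
N = √(7.3500 × 10⁻⁵) = 8.5732 × 10⁻³ rad s⁻¹ ≈ 8.57 × 10⁻³ rad s⁻¹.

8.57 × 10⁻³ rad s⁻¹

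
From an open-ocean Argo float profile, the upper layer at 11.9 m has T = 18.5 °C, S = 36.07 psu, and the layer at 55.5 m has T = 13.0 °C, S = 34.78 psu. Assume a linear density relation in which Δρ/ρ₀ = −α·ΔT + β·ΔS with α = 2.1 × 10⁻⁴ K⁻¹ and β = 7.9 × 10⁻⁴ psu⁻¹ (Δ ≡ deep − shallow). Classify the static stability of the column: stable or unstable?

stable

ΔT = 13.0 − 18.5 = -5.5 K and ΔS = 34.78 − 36.07 = -1.29 psu (deep − shallow).
−αΔT = 1.155 × 10⁻³; βΔS = -1.0191 × 10⁻³; sum Δρ/ρ₀ = 1.359 × 10⁻⁴.
Δρ/ρ₀ > 0, so Δρ > 0: deeper water is denser → statically stable.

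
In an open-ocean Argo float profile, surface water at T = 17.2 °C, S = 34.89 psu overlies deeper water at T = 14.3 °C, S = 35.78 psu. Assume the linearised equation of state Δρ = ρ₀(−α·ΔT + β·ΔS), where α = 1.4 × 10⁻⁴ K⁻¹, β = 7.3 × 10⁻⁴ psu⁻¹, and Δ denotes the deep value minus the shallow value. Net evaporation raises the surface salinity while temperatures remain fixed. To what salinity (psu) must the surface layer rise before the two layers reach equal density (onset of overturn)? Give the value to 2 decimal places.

Neutral buoyancy requires −α(T_deep − T_surf) + β(S_deep − S_surf′) = 0.
S_surf′ = S_deep − (α/β)·ΔT = 35.78 − (1.4 × 10⁻⁴/7.3 × 10⁻⁴)·(-2.9) = 36.3362 psu.
Increase required: 36.3362 − 34.89 = 1.4462 psu.

36.34 psu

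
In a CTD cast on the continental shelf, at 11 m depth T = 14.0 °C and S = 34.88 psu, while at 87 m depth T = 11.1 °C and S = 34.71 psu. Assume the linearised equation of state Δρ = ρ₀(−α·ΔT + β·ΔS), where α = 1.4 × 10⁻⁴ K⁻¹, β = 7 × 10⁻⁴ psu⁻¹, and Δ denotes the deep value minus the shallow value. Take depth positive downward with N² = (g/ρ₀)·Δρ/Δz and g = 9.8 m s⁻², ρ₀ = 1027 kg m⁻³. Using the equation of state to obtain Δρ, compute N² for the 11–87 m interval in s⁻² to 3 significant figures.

ΔT = -2.9 K, ΔS = -0.17 psu (deep − shallow).
Δρ/ρ₀ = −αΔT + βΔS = 4.06 × 10⁻⁴ − 1.19 × 10⁻⁴ = 2.87 × 10⁻⁴, so Δρ ≈ 0.2947 kg m⁻³.
N² = (g/ρ₀)·Δρ/Δz = g·(Δρ/ρ₀)/Δz = 9.8 × 2.87 × 10⁻⁴ / 76 = 3.7008 × 10⁻⁵ s⁻² ≈ 3.70 × 10⁻⁵ s⁻².

3.70 × 10⁻⁵ s⁻²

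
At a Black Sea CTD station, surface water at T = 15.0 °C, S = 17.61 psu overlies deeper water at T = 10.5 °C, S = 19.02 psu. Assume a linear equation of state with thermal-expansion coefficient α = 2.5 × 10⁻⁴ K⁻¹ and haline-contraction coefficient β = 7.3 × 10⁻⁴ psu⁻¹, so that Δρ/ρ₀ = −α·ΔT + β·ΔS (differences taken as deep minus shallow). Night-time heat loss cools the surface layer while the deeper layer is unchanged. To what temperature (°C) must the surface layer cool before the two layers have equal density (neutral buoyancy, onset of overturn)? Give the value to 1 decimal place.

Neutral buoyancy requires Δρ = 0, i.e. −α(T_deep − T_surf′) + β(S_deep − S_surf) = 0.
T_surf′ = T_deep − (β/α)·ΔS = 10.5 − (7.3 × 10⁻⁴/2.5 × 10⁻⁴)·(+1.41) = 6.383 °C.
Cooling required: 15.0 − (6.383) = 8.617 °C.

6.4 °C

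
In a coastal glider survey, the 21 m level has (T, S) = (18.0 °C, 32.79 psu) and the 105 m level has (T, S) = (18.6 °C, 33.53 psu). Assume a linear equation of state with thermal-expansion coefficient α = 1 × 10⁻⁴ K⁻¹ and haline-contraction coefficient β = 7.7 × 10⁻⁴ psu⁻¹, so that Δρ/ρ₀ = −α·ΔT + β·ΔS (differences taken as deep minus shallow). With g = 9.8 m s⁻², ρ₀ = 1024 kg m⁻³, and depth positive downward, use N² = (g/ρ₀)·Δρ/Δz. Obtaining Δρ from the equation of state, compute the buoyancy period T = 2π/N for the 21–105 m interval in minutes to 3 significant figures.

ΔT = +0.6 K, ΔS = +0.74 psu (deep − shallow).
Δρ/ρ₀ = −αΔT + βΔS = -6.00 × 10⁻⁵ + 5.698 × 10⁻⁴ = 5.098 × 10⁻⁴, so Δρ ≈ 0.5220 kg m⁻³.
N² = (g/ρ₀)·Δρ/Δz = g·(Δρ/ρ₀)/Δz = 9.8 × 5.098 × 10⁻⁴ / 84 = 5.9477 × 10⁻⁵ s⁻².
N = √(5.9477 × 10⁻⁵) = 7.7121 × 10⁻³ rad s⁻¹ → T = 2π/N = 814.72 s = 13.579 min ≈ 13.6 min.

13.6 min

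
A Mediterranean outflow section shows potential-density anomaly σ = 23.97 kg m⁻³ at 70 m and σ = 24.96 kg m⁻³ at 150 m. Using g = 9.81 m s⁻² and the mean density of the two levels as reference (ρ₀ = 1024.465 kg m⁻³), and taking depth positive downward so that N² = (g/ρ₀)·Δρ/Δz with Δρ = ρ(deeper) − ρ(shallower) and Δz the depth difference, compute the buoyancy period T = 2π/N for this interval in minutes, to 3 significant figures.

9.62 min

Δρ = 1024.96 − 1023.97 = 0.99 kg m⁻³ over Δz = 150 − 70 = 80 m.
N² = (9.81/1024.465) × (0.99/80) = 1.1850 × 10⁻⁴ s⁻².
N = √(1.1850 × 10⁻⁴) = 0.010886 rad s⁻¹, so T = 2π/N = 577.18 s = 9.6197 min ≈ 9.62 min.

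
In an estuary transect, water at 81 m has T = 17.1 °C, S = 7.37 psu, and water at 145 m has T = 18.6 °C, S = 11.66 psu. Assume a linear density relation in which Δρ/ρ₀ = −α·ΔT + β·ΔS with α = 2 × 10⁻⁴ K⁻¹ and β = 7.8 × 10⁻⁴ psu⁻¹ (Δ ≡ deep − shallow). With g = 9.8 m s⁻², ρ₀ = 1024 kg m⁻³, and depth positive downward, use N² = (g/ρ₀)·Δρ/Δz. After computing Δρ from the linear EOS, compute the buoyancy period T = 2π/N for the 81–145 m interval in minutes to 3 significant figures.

4.85 min

ΔT = +1.5 K, ΔS = +4.29 psu (deep − shallow).
Δρ/ρ₀ = −αΔT + βΔS = -3.00 × 10⁻⁴ + 3.3462 × 10⁻³ = 3.0462 × 10⁻³, so Δρ ≈ 3.119 kg m⁻³.
N² = (g/ρ₀)·Δρ/Δz = g·(Δρ/ρ₀)/Δz = 9.8 × 3.0462 × 10⁻³ / 64 = 4.6645 × 10⁻⁴ s⁻².
N = √(4.6645 × 10⁻⁴) = 0.021597 rad s⁻¹ → T = 2π/N = 290.93 s = 4.8488 min ≈ 4.85 min.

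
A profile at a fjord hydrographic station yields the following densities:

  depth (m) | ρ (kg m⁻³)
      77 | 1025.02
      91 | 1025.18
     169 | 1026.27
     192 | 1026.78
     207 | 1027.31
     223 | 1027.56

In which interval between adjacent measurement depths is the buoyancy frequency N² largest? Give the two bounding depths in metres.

Compute the density gradient over each adjacent pair:
  77–91 m: Δρ/Δz = 0.16/14 = 0.011 kg m⁻⁴
  91–169 m: Δρ/Δz = 1.09/78 = 0.014 kg m⁻⁴
  169–192 m: Δρ/Δz = 0.51/23 = 0.022 kg m⁻⁴
  192–207 m: Δρ/Δz = 0.53/15 = 0.035 kg m⁻⁴
  207–223 m: Δρ/Δz = 0.25/16 = 0.016 kg m⁻⁴
The largest gradient is in the 192–207 m interval — the pycnocline.

192–207 m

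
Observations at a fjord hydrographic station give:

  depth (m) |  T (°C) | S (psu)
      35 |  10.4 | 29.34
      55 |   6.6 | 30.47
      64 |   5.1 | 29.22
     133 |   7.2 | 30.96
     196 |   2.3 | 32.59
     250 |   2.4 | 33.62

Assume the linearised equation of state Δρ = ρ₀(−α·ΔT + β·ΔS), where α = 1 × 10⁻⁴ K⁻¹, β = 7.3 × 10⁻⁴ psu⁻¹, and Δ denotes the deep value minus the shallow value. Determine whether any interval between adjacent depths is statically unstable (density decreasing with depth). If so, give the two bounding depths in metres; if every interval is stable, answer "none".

Evaluate Δρ/ρ₀ = −αΔT + βΔS across each adjacent pair:
  35–55 m: −αΔT+βΔS = −(1 × 10⁻⁴)(-3.8)+(7.3 × 10⁻⁴)(+1.13) = 1.2 × 10⁻³ → stable
  55–64 m: −αΔT+βΔS = −(1 × 10⁻⁴)(-1.5)+(7.3 × 10⁻⁴)(-1.25) = -7.6 × 10⁻⁴ → UNSTABLE
  64–133 m: −αΔT+βΔS = −(1 × 10⁻⁴)(+2.1)+(7.3 × 10⁻⁴)(+1.74) = 1.1 × 10⁻³ → stable
  133–196 m: −αΔT+βΔS = −(1 × 10⁻⁴)(-4.9)+(7.3 × 10⁻⁴)(+1.63) = 1.7 × 10⁻³ → stable
  196–250 m: −αΔT+βΔS = −(1 × 10⁻⁴)(+0.1)+(7.3 × 10⁻⁴)(+1.03) = 7.4 × 10⁻⁴ → stable
The 55–64 m interval has Δρ < 0: lighter water underlies denser water.

55–64 m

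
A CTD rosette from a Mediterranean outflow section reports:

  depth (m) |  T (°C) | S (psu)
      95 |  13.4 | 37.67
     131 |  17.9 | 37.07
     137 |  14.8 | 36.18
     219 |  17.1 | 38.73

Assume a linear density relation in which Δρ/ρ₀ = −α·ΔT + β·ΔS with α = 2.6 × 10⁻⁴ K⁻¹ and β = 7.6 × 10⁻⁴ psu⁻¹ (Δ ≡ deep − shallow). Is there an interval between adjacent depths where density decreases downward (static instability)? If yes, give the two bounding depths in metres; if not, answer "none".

Evaluate Δρ/ρ₀ = −αΔT + βΔS across each adjacent pair:
  95–131 m: −αΔT+βΔS = −(2.6 × 10⁻⁴)(+4.5)+(7.6 × 10⁻⁴)(-0.60) = -1.6 × 10⁻³ → UNSTABLE
  131–137 m: −αΔT+βΔS = −(2.6 × 10⁻⁴)(-3.1)+(7.6 × 10⁻⁴)(-0.89) = 1.3 × 10⁻⁴ → stable
  137–219 m: −αΔT+βΔS = −(2.6 × 10⁻⁴)(+2.3)+(7.6 × 10⁻⁴)(+2.55) = 1.3 × 10⁻³ → stable
The 95–131 m interval has Δρ < 0: lighter water underlies denser water.

95–131 m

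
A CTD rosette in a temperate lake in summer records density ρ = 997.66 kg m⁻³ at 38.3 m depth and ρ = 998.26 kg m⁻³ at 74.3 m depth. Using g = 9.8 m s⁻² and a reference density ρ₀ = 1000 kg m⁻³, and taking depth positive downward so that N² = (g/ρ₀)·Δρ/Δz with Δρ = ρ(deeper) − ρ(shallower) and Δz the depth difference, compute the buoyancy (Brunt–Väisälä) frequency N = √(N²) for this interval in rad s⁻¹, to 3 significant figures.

Δρ = 998.26 − 997.66 = 0.60 kg m⁻³ over Δz = 74.3 − 38.3 = 36 m.
N² = (9.8/1000) × (0.60/36) = 1.6333 × 10⁻⁴ s⁻².
N = √(1.6333 × 10⁻⁴) = 0.012780 rad s⁻¹ ≈ 0.0128 rad s⁻¹.

0.0128 rad s⁻¹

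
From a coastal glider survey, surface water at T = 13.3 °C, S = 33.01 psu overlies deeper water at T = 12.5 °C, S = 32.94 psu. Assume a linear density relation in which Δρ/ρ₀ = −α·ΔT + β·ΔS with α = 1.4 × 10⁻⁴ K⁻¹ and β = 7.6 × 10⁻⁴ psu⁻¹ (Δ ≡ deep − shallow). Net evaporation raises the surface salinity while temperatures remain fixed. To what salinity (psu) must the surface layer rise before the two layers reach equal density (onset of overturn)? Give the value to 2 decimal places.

Neutral buoyancy requires −α(T_deep − T_surf) + β(S_deep − S_surf′) = 0.
S_surf′ = S_deep − (α/β)·ΔT = 32.94 − (1.4 × 10⁻⁴/7.6 × 10⁻⁴)·(-0.8) = 33.0874 psu.
Increase required: 33.0874 − 33.01 = 0.0774 psu.

33.09 psu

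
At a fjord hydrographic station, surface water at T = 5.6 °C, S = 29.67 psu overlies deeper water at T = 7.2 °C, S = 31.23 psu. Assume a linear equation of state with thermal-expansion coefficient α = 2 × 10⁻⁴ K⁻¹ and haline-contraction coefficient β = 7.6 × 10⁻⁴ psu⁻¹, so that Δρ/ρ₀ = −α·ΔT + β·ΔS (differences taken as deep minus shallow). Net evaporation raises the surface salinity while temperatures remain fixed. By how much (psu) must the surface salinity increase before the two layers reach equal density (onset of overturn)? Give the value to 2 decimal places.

Neutral buoyancy requires −α(T_deep − T_surf) + β(S_deep − S_surf′) = 0.
S_surf′ = S_deep − (α/β)·ΔT = 31.23 − (2 × 10⁻⁴/7.6 × 10⁻⁴)·(+1.6) = 30.8089 psu.
Increase required: 30.8089 − 29.67 = 1.1389 psu.

1.14 psu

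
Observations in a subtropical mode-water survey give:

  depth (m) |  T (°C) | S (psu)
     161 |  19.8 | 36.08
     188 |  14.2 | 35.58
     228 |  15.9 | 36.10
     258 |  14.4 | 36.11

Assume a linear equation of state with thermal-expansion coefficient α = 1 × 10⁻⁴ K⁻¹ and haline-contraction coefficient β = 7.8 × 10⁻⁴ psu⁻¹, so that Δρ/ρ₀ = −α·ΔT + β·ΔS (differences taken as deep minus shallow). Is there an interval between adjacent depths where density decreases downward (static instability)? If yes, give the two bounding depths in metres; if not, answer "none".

Evaluate Δρ/ρ₀ = −αΔT + βΔS across each adjacent pair:
  161–188 m: −αΔT+βΔS = −(1 × 10⁻⁴)(-5.6)+(7.8 × 10⁻⁴)(-0.50) = 1.7 × 10⁻⁴ → stable
  188–228 m: −αΔT+βΔS = −(1 × 10⁻⁴)(+1.7)+(7.8 × 10⁻⁴)(+0.52) = 2.4 × 10⁻⁴ → stable
  228–258 m: −αΔT+βΔS = −(1 × 10⁻⁴)(-1.5)+(7.8 × 10⁻⁴)(+0.01) = 1.6 × 10⁻⁴ → stable
Every interval has Δρ > 0: the column is stably stratified throughout.

none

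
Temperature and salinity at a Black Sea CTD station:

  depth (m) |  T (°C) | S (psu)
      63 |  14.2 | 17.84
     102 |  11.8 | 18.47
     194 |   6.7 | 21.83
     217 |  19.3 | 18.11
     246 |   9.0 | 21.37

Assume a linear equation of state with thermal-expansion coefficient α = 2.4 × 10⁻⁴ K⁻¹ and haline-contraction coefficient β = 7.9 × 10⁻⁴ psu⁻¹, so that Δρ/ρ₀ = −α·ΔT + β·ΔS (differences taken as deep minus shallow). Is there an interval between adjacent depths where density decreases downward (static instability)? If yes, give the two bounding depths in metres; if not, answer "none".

194–217 m

Evaluate Δρ/ρ₀ = −αΔT + βΔS across each adjacent pair:
  63–102 m: −αΔT+βΔS = −(2.4 × 10⁻⁴)(-2.4)+(7.9 × 10⁻⁴)(+0.63) = 1.1 × 10⁻³ → stable
  102–194 m: −αΔT+βΔS = −(2.4 × 10⁻⁴)(-5.1)+(7.9 × 10⁻⁴)(+3.36) = 3.9 × 10⁻³ → stable
  194–217 m: −αΔT+βΔS = −(2.4 × 10⁻⁴)(+12.6)+(7.9 × 10⁻⁴)(-3.72) = -6.0 × 10⁻³ → UNSTABLE
  217–246 m: −αΔT+βΔS = −(2.4 × 10⁻⁴)(-10.3)+(7.9 × 10⁻⁴)(+3.26) = 5.0 × 10⁻³ → stable
The 194–217 m interval has Δρ < 0: lighter water underlies denser water.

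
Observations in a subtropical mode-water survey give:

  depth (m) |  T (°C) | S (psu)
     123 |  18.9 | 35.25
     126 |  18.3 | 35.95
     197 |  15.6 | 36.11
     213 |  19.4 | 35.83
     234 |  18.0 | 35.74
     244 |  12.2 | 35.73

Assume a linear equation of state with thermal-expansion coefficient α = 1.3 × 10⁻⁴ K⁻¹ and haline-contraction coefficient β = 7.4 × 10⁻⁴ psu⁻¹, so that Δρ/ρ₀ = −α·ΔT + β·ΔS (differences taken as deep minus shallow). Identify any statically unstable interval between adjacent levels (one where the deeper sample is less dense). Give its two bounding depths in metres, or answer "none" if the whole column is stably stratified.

Evaluate Δρ/ρ₀ = −αΔT + βΔS across each adjacent pair:
  123–126 m: −αΔT+βΔS = −(1.3 × 10⁻⁴)(-0.6)+(7.4 × 10⁻⁴)(+0.70) = 6.0 × 10⁻⁴ → stable
  126–197 m: −αΔT+βΔS = −(1.3 × 10⁻⁴)(-2.7)+(7.4 × 10⁻⁴)(+0.16) = 4.7 × 10⁻⁴ → stable
  197–213 m: −αΔT+βΔS = −(1.3 × 10⁻⁴)(+3.8)+(7.4 × 10⁻⁴)(-0.28) = -7.0 × 10⁻⁴ → UNSTABLE
  213–234 m: −αΔT+βΔS = −(1.3 × 10⁻⁴)(-1.4)+(7.4 × 10⁻⁴)(-0.09) = 1.2 × 10⁻⁴ → stable
  234–244 m: −αΔT+βΔS = −(1.3 × 10⁻⁴)(-5.8)+(7.4 × 10⁻⁴)(-0.01) = 7.5 × 10⁻⁴ → stable
The 197–213 m interval has Δρ < 0: lighter water underlies denser water.

197–213 m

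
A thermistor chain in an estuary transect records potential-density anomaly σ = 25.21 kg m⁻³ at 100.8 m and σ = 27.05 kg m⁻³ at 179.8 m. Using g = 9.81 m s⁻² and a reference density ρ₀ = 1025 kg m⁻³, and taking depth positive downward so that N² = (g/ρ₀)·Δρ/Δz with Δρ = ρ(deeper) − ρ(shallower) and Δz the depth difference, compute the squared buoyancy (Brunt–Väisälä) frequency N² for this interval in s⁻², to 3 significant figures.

2.23 × 10⁻⁴ s⁻²

Δρ = 1027.05 − 1025.21 = 1.84 kg m⁻³ over Δz = 179.8 − 100.8 = 79 m.
N² = (9.81/1025) × (1.84/79) = 2.2291 × 10⁻⁴ s⁻² ≈ 2.23 × 10⁻⁴ s⁻².
A positive N² confirms static stability across the interval.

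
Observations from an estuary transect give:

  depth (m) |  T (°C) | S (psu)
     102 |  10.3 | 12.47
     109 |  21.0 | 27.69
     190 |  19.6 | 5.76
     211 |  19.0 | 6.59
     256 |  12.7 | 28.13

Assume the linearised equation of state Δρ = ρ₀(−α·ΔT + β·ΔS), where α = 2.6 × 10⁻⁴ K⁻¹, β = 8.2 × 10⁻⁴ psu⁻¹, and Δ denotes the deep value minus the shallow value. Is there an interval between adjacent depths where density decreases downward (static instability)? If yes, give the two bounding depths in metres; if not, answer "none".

109–190 m

Evaluate Δρ/ρ₀ = −αΔT + βΔS across each adjacent pair:
  102–109 m: −αΔT+βΔS = −(2.6 × 10⁻⁴)(+10.7)+(8.2 × 10⁻⁴)(+15.22) = 9.7 × 10⁻³ → stable
  109–190 m: −αΔT+βΔS = −(2.6 × 10⁻⁴)(-1.4)+(8.2 × 10⁻⁴)(-21.93) = -0.018 → UNSTABLE
  190–211 m: −αΔT+βΔS = −(2.6 × 10⁻⁴)(-0.6)+(8.2 × 10⁻⁴)(+0.83) = 8.4 × 10⁻⁴ → stable
  211–256 m: −αΔT+βΔS = −(2.6 × 10⁻⁴)(-6.3)+(8.2 × 10⁻⁴)(+21.54) = 0.019 → stable
The 109–190 m interval has Δρ < 0: lighter water underlies denser water.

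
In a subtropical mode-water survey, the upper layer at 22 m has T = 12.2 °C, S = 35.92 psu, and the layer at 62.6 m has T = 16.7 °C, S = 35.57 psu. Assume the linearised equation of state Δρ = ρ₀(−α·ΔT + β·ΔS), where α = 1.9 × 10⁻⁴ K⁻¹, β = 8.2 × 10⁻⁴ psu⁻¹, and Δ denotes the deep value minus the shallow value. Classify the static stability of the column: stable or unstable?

unstable

ΔT = 16.7 − 12.2 = +4.5 K and ΔS = 35.57 − 35.92 = -0.35 psu (deep − shallow).
−αΔT = -8.55 × 10⁻⁴; βΔS = -2.87 × 10⁻⁴; sum Δρ/ρ₀ = -1.142 × 10⁻³.
Δρ/ρ₀ < 0, so Δρ < 0: deeper water is lighter → statically unstable; the column would overturn.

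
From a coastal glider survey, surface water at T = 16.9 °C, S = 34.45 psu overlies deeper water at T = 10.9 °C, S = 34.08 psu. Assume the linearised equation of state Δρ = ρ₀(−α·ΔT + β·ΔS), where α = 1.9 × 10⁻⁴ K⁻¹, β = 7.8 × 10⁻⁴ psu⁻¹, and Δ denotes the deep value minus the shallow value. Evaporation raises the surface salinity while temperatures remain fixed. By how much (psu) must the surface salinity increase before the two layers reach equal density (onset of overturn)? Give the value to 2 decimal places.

1.09 psu

Neutral buoyancy requires −α(T_deep − T_surf) + β(S_deep − S_surf′) = 0.
S_surf′ = S_deep − (α/β)·ΔT = 34.08 − (1.9 × 10⁻⁴/7.8 × 10⁻⁴)·(-6.0) = 35.5415 psu.
Increase required: 35.5415 − 34.45 = 1.0915 psu.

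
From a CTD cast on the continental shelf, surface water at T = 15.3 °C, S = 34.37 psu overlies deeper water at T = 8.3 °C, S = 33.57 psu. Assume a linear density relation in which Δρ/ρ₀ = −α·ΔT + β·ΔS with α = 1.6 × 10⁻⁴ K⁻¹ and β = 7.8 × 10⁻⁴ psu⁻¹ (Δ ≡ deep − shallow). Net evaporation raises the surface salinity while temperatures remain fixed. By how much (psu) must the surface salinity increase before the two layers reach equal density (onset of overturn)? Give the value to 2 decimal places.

0.64 psu

Neutral buoyancy requires −α(T_deep − T_surf) + β(S_deep − S_surf′) = 0.
S_surf′ = S_deep − (α/β)·ΔT = 33.57 − (1.6 × 10⁻⁴/7.8 × 10⁻⁴)·(-7.0) = 35.0059 psu.
Increase required: 35.0059 − 34.37 = 0.6359 psu.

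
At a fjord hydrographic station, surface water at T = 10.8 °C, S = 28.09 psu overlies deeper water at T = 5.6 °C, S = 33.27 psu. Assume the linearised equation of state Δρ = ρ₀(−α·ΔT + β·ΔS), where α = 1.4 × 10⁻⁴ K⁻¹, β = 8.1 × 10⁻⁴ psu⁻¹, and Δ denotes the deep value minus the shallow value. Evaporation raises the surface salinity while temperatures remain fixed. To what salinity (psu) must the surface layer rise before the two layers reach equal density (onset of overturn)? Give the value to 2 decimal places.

34.17 psu

Neutral buoyancy requires −α(T_deep − T_surf) + β(S_deep − S_surf′) = 0.
S_surf′ = S_deep − (α/β)·ΔT = 33.27 − (1.4 × 10⁻⁴/8.1 × 10⁻⁴)·(-5.2) = 34.1688 psu.
Increase required: 34.1688 − 28.09 = 6.0788 psu.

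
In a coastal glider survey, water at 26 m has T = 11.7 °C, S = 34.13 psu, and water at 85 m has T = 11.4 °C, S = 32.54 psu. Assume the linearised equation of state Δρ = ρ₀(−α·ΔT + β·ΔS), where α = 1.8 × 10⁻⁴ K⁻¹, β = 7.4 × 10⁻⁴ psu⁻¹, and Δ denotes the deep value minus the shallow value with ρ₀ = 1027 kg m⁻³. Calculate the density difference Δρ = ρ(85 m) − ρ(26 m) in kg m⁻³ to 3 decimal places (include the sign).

ΔT = -0.3 K, ΔS = -1.59 psu (deep − shallow).
Δρ/ρ₀ = −(1.8 × 10⁻⁴)(-0.3) + (7.4 × 10⁻⁴)(-1.59) = -1.1226 × 10⁻³.
Δρ = 1027 × (-1.1226 × 10⁻³) = -1.153 kg m⁻³.
Negative Δρ: lighter below, statically unstable.

-1.153 kg m⁻³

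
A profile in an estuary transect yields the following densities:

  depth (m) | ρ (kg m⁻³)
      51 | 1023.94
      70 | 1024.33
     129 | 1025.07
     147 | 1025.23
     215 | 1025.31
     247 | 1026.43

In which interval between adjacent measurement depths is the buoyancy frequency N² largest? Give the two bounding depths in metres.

215–247 m

Compute the density gradient over each adjacent pair:
  51–70 m: Δρ/Δz = 0.39/19 = 0.021 kg m⁻⁴
  70–129 m: Δρ/Δz = 0.74/59 = 0.013 kg m⁻⁴
  129–147 m: Δρ/Δz = 0.16/18 = 8.9 × 10⁻³ kg m⁻⁴
  147–215 m: Δρ/Δz = 0.08/68 = 1.2 × 10⁻³ kg m⁻⁴
  215–247 m: Δρ/Δz = 1.12/32 = 0.035 kg m⁻⁴
The largest gradient is in the 215–247 m interval — the pycnocline.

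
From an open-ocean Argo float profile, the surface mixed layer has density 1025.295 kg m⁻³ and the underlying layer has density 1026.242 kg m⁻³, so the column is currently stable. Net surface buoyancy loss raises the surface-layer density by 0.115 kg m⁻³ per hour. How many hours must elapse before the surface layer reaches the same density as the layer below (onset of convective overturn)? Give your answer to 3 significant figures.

Density deficit of the surface layer: 1026.242 − 1025.295 = 0.947 kg m⁻³.
Required change = 0.947 / 0.115 = 8.23 hours.

8.23 hours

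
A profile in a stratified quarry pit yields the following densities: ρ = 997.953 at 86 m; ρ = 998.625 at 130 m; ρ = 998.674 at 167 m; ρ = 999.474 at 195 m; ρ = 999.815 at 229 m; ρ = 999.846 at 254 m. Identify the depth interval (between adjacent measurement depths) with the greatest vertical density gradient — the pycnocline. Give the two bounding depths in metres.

167–195 m

Compute the density gradient over each adjacent pair:
  86–130 m: Δρ/Δz = 0.672/44 = 0.015 kg m⁻⁴
  130–167 m: Δρ/Δz = 0.049/37 = 1.3 × 10⁻³ kg m⁻⁴
  167–195 m: Δρ/Δz = 0.800/28 = 0.029 kg m⁻⁴
  195–229 m: Δρ/Δz = 0.341/34 = 0.010 kg m⁻⁴
  229–254 m: Δρ/Δz = 0.031/25 = 1.2 × 10⁻³ kg m⁻⁴
The largest gradient is in the 167–195 m interval — the pycnocline.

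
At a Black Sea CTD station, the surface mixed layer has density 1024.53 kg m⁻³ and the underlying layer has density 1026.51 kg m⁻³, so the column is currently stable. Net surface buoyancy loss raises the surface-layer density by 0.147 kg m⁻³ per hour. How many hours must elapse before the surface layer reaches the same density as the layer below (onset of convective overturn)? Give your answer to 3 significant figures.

13.5 hours

Density deficit of the surface layer: 1026.51 − 1024.53 = 1.98 kg m⁻³.
Required change = 1.98 / 0.147 = 13.5 hours.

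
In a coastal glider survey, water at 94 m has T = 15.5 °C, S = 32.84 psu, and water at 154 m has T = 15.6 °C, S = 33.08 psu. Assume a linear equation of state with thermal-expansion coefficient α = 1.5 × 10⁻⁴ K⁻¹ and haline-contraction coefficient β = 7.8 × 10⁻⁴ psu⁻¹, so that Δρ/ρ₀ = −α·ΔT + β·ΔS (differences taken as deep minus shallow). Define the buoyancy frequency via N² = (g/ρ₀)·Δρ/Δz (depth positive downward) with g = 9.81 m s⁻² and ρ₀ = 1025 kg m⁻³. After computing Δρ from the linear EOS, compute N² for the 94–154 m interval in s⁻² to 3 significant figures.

ΔT = +0.1 K, ΔS = +0.24 psu (deep − shallow).
Δρ/ρ₀ = −αΔT + βΔS = -1.50 × 10⁻⁵ + 1.872 × 10⁻⁴ = 1.722 × 10⁻⁴, so Δρ ≈ 0.1765 kg m⁻³.
N² = (g/ρ₀)·Δρ/Δz = g·(Δρ/ρ₀)/Δz = 9.81 × 1.722 × 10⁻⁴ / 60 = 2.8155 × 10⁻⁵ s⁻² ≈ 2.82 × 10⁻⁵ s⁻².

2.82 × 10⁻⁵ s⁻²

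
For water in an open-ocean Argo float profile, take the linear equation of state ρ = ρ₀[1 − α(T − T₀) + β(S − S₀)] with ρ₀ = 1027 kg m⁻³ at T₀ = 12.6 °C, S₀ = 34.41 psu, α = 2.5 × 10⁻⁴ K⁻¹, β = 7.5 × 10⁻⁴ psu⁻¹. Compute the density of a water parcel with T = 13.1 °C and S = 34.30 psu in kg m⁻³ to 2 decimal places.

1026.79 kg m⁻³

T − T₀ = +0.5 K, S − S₀ = -0.11 psu.
Bracket = 1 − α·(+0.5) + β·(-0.11) = 1 + (-2.075 × 10⁻⁴) = 0.9997925.
ρ = 1027 × 0.9997925 = 1026.79 kg m⁻³.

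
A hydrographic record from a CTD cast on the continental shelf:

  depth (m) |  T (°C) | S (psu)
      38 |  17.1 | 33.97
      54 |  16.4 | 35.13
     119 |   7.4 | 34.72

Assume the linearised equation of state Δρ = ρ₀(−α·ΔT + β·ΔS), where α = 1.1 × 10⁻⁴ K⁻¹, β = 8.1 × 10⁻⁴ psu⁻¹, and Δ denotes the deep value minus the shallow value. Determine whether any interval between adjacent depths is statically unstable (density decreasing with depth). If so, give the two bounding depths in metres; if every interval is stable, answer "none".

none

Evaluate Δρ/ρ₀ = −αΔT + βΔS across each adjacent pair:
  38–54 m: −αΔT+βΔS = −(1.1 × 10⁻⁴)(-0.7)+(8.1 × 10⁻⁴)(+1.16) = 1.0 × 10⁻³ → stable
  54–119 m: −αΔT+βΔS = −(1.1 × 10⁻⁴)(-9.0)+(8.1 × 10⁻⁴)(-0.41) = 6.6 × 10⁻⁴ → stable
Every interval has Δρ > 0: the column is stably stratified throughout.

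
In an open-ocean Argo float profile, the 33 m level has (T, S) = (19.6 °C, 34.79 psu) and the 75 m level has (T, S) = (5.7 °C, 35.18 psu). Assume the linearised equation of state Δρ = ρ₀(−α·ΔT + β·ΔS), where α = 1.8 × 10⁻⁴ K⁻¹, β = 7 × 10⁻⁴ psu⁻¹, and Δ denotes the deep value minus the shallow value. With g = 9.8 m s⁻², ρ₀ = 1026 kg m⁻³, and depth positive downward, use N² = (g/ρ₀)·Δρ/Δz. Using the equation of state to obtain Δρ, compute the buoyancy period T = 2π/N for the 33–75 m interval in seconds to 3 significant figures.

ΔT = -13.9 K, ΔS = +0.39 psu (deep − shallow).
Δρ/ρ₀ = −αΔT + βΔS = 2.502 × 10⁻³ + 2.73 × 10⁻⁴ = 2.775 × 10⁻³, so Δρ ≈ 2.847 kg m⁻³.
N² = (g/ρ₀)·Δρ/Δz = g·(Δρ/ρ₀)/Δz = 9.8 × 2.775 × 10⁻³ / 42 = 6.4750 × 10⁻⁴ s⁻².
N = √(6.4750 × 10⁻⁴) = 0.025446 rad s⁻¹ → T = 2π/N = 246.92 s ≈ 247 s.

247 s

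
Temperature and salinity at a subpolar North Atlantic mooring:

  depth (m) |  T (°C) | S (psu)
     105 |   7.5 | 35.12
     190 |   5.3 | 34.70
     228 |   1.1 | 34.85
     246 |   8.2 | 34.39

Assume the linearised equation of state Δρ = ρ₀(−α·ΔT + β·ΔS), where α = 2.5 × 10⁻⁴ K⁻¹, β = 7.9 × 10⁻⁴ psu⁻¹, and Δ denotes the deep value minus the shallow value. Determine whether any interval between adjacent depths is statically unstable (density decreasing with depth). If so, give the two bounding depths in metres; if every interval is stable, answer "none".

Evaluate Δρ/ρ₀ = −αΔT + βΔS across each adjacent pair:
  105–190 m: −αΔT+βΔS = −(2.5 × 10⁻⁴)(-2.2)+(7.9 × 10⁻⁴)(-0.42) = 2.2 × 10⁻⁴ → stable
  190–228 m: −αΔT+βΔS = −(2.5 × 10⁻⁴)(-4.2)+(7.9 × 10⁻⁴)(+0.15) = 1.2 × 10⁻³ → stable
  228–246 m: −αΔT+βΔS = −(2.5 × 10⁻⁴)(+7.1)+(7.9 × 10⁻⁴)(-0.46) = -2.1 × 10⁻³ → UNSTABLE
The 228–246 m interval has Δρ < 0: lighter water underlies denser water.

228–246 m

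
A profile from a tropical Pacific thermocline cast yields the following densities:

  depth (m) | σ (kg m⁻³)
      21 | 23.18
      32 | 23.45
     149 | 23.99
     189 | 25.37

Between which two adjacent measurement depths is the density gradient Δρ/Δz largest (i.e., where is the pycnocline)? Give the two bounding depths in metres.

Compute the density gradient over each adjacent pair:
  21–32 m: Δρ/Δz = 0.27/11 = 0.025 kg m⁻⁴
  32–149 m: Δρ/Δz = 0.54/117 = 4.6 × 10⁻³ kg m⁻⁴
  149–189 m: Δρ/Δz = 1.38/40 = 0.034 kg m⁻⁴
The largest gradient is in the 149–189 m interval — the pycnocline.

149–189 m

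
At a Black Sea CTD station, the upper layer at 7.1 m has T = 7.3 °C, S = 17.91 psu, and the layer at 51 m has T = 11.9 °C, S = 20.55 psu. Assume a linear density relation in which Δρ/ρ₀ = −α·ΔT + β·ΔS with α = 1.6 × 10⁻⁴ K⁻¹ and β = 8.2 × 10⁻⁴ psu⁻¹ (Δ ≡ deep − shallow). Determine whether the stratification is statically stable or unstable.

ΔT = 11.9 − 7.3 = +4.6 K and ΔS = 20.55 − 17.91 = +2.64 psu (deep − shallow).
−αΔT = -7.36 × 10⁻⁴; βΔS = 2.1648 × 10⁻³; sum Δρ/ρ₀ = 1.4288 × 10⁻³.
Δρ/ρ₀ > 0, so Δρ > 0: deeper water is denser → statically stable.

stable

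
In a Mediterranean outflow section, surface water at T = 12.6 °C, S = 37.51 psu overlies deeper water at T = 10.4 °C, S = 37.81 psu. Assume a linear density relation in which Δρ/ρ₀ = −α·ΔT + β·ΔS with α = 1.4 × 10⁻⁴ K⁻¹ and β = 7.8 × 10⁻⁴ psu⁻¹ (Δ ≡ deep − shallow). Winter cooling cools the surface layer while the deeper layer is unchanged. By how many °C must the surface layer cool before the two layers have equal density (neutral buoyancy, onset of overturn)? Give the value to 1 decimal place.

Neutral buoyancy requires Δρ = 0, i.e. −α(T_deep − T_surf′) + β(S_deep − S_surf) = 0.
T_surf′ = T_deep − (β/α)·ΔS = 10.4 − (7.8 × 10⁻⁴/1.4 × 10⁻⁴)·(+0.30) = 8.729 °C.
Cooling required: 12.6 − (8.729) = 3.871 °C.

3.9 °C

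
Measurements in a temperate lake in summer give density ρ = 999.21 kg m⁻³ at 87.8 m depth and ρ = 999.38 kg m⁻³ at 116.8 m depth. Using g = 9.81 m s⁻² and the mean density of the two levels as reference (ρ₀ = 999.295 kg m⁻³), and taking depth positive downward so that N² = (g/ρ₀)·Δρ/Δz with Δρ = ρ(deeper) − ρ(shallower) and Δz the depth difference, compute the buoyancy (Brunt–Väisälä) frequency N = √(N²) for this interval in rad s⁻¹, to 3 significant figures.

Δρ = 999.38 − 999.21 = 0.17 kg m⁻³ over Δz = 116.8 − 87.8 = 29 m.
N² = (9.81/999.295) × (0.17/29) = 5.7547 × 10⁻⁵ s⁻².
N = √(5.7547 × 10⁻⁵) = 7.5860 × 10⁻³ rad s⁻¹ ≈ 7.59 × 10⁻³ rad s⁻¹.
A positive N² confirms static stability across the interval.

7.59 × 10⁻³ rad s⁻¹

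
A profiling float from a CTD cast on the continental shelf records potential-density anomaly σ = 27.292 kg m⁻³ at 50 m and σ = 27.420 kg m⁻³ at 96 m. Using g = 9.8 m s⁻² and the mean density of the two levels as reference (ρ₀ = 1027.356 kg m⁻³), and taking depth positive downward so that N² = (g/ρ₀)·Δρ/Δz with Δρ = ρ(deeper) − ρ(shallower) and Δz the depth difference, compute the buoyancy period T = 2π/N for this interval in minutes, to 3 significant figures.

20.3 min

Δρ = 1027.420 − 1027.292 = 0.128 kg m⁻³ over Δz = 96 − 50 = 46 m.
N² = (9.8/1027.356) × (0.128/46) = 2.6543 × 10⁻⁵ s⁻².
N = √(2.6543 × 10⁻⁵) = 5.1520 × 10⁻³ rad s⁻¹, so T = 2π/N = 1.2196 × 10³ s = 20.327 min ≈ 20.3 min.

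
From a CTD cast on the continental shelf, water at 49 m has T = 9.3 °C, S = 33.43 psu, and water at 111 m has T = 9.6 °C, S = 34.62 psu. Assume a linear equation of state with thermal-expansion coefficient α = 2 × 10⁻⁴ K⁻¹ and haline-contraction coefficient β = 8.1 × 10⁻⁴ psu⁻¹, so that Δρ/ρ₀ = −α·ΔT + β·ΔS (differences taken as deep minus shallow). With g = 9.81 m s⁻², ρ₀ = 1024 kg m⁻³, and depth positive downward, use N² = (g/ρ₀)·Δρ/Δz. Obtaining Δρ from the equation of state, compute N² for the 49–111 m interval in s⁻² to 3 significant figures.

1.43 × 10⁻⁴ s⁻²

ΔT = +0.3 K, ΔS = +1.19 psu (deep − shallow).
Δρ/ρ₀ = −αΔT + βΔS = -6.00 × 10⁻⁵ + 9.639 × 10⁻⁴ = 9.039 × 10⁻⁴, so Δρ ≈ 0.9256 kg m⁻³.
N² = (g/ρ₀)·Δρ/Δz = g·(Δρ/ρ₀)/Δz = 9.81 × 9.039 × 10⁻⁴ / 62 = 1.4302 × 10⁻⁴ s⁻² ≈ 1.43 × 10⁻⁴ s⁻².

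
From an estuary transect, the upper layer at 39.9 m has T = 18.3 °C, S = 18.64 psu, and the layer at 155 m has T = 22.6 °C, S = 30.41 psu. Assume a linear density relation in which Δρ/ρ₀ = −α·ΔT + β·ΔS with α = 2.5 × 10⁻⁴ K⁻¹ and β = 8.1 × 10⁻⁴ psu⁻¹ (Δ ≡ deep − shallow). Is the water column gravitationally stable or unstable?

ΔT = 22.6 − 18.3 = +4.3 K and ΔS = 30.41 − 18.64 = +11.77 psu (deep − shallow).
−αΔT = -1.075 × 10⁻³; βΔS = 9.5337 × 10⁻³; sum Δρ/ρ₀ = 8.4587 × 10⁻³.
Δρ/ρ₀ > 0, so Δρ > 0: deeper water is denser → statically stable.

stable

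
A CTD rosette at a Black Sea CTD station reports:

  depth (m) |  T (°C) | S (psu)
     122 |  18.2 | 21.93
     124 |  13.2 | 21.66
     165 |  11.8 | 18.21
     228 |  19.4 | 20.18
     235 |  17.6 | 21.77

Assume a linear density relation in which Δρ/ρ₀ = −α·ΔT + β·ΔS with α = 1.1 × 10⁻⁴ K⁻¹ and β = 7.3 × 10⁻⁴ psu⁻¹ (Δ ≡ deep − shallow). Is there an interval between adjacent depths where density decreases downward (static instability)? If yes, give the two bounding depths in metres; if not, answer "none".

124–165 m

Evaluate Δρ/ρ₀ = −αΔT + βΔS across each adjacent pair:
  122–124 m: −αΔT+βΔS = −(1.1 × 10⁻⁴)(-5.0)+(7.3 × 10⁻⁴)(-0.27) = 3.5 × 10⁻⁴ → stable
  124–165 m: −αΔT+βΔS = −(1.1 × 10⁻⁴)(-1.4)+(7.3 × 10⁻⁴)(-3.45) = -2.4 × 10⁻³ → UNSTABLE
  165–228 m: −αΔT+βΔS = −(1.1 × 10⁻⁴)(+7.6)+(7.3 × 10⁻⁴)(+1.97) = 6.0 × 10⁻⁴ → stable
  228–235 m: −αΔT+βΔS = −(1.1 × 10⁻⁴)(-1.8)+(7.3 × 10⁻⁴)(+1.59) = 1.4 × 10⁻³ → stable
The 124–165 m interval has Δρ < 0: lighter water underlies denser water.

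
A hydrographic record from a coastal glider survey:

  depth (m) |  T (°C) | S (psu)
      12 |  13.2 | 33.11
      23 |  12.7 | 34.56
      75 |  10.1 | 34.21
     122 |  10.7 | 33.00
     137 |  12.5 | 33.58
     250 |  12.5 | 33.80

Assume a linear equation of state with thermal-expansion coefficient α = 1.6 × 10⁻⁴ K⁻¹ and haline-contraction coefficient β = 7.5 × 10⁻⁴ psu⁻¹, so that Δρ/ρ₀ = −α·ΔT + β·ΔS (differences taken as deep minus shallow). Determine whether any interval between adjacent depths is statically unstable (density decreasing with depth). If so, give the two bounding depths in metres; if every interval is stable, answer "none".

75–122 m

Evaluate Δρ/ρ₀ = −αΔT + βΔS across each adjacent pair:
  12–23 m: −αΔT+βΔS = −(1.6 × 10⁻⁴)(-0.5)+(7.5 × 10⁻⁴)(+1.45) = 1.2 × 10⁻³ → stable
  23–75 m: −αΔT+βΔS = −(1.6 × 10⁻⁴)(-2.6)+(7.5 × 10⁻⁴)(-0.35) = 1.5 × 10⁻⁴ → stable
  75–122 m: −αΔT+βΔS = −(1.6 × 10⁻⁴)(+0.6)+(7.5 × 10⁻⁴)(-1.21) = -1.0 × 10⁻³ → UNSTABLE
  122–137 m: −αΔT+βΔS = −(1.6 × 10⁻⁴)(+1.8)+(7.5 × 10⁻⁴)(+0.58) = 1.5 × 10⁻⁴ → stable
  137–250 m: −αΔT+βΔS = −(1.6 × 10⁻⁴)(+0.0)+(7.5 × 10⁻⁴)(+0.22) = 1.6 × 10⁻⁴ → stable
The 75–122 m interval has Δρ < 0: lighter water underlies denser water.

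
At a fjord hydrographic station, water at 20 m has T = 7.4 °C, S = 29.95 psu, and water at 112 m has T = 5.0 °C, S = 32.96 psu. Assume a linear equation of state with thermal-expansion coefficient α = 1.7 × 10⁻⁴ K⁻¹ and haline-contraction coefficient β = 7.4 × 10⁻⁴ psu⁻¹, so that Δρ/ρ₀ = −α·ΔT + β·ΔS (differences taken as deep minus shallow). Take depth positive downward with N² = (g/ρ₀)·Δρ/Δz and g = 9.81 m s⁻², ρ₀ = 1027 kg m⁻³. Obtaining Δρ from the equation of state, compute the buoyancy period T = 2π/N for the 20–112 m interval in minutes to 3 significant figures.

6.25 min

ΔT = -2.4 K, ΔS = +3.01 psu (deep − shallow).
Δρ/ρ₀ = −αΔT + βΔS = 4.08 × 10⁻⁴ + 2.2274 × 10⁻³ = 2.6354 × 10⁻³, so Δρ ≈ 2.707 kg m⁻³.
N² = (g/ρ₀)·Δρ/Δz = g·(Δρ/ρ₀)/Δz = 9.81 × 2.6354 × 10⁻³ / 92 = 2.8101 × 10⁻⁴ s⁻².
N = √(2.8101 × 10⁻⁴) = 0.016763 rad s⁻¹ → T = 2π/N = 374.82 s = 6.2470 min ≈ 6.25 min.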